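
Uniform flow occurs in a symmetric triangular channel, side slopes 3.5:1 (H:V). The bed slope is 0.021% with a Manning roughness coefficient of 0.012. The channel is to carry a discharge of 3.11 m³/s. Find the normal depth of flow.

y_n = 1.07 m

Manning's equation rearranged: A R^(2/3) = nQ / (1·√S) = 0.012 × 3.11 / (√0.00021) = 2.575.
Trying y = 0.858 m: A R^(2/3) = 1.428 — too small.
Trying y = 1.22 m: A R^(2/3) = 3.65 — too large.
Trying y = 1.07 m: A R^(2/3) = 2.573 — close enough.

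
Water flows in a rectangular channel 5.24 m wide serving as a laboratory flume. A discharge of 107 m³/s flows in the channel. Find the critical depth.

y_c = 3.49 m

For a rectangular channel, critical depth y_c = (q²/g)^(1/3) where q = Q/b = 107/5.24 = 20.42 m²/s.
So y_c = (20.42²/9.81)^(1/3) = 3.49 m.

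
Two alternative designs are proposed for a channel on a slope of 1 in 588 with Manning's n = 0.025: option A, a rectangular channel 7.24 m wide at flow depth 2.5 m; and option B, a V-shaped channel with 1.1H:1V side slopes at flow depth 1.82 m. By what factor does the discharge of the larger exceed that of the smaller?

8.39

Channel A: Flow area A = b·y = 7.24 × 2.5 = 18.1 m². Wetted perimeter P = b + 2y = 7.24 + 2×2.5 = 12.24 m. Hydraulic radius R = A/P = 18.1/12.24 = 1.479 m. Q_A = (1/0.025)·18.1·1.479^(2/3)·√0.001701 = 38.75 m³/s.
Channel B: For a triangular section with side slope z = 1.1: A = zy² = 1.1×1.82² = 3.644 m²; P = 2y√(1+z²) = 2×1.82×1.487 = 5.411 m. Hydraulic radius R = A/P = 3.644/5.411 = 0.6733 m. Q_B = (1/0.025)·3.644·0.6733^(2/3)·√0.001701 = 4.617 m³/s.
The larger discharge is 38.75 m³/s and the smaller is 4.617 m³/s; the ratio is 8.39.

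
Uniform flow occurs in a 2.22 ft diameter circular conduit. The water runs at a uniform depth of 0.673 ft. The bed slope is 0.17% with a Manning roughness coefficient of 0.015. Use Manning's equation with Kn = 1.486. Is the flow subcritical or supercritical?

For a circular section of diameter D = 2.22 ft at depth y = 0.673 ft, the central angle is θ = 2 arccos(1 − 2y/D) = 2.332 rad. Then A = (D²/8)(θ − sin θ) = 0.9909 ft² and P = Dθ/2 = 2.589 ft.
Hydraulic radius R = A/P = 0.9909/2.589 = 0.3828 ft.
V = (1.486/n) R^(2/3) √S = (1.486/0.015) × 0.3828^(2/3) × √0.0017 = 2.153 ft/s. Hydraulic depth D_h = A/T = 0.9909/2.041 = 0.4856 ft.
Froude number Fr = V/√(g·D_h) = 2.153/√(32.2×0.4856) = 0.545, which is less than 1, so the flow is subcritical.

subcritical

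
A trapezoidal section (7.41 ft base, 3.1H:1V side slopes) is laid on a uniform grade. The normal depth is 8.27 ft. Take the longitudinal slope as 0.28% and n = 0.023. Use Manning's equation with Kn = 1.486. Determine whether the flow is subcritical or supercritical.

subcritical

With bottom width b = 7.41 ft and side slope z = 3.1: A = (b + zy)y = (7.41 + 3.1×8.27)×8.27 = 273.3 ft²; P = b + 2y√(1+z²) = 7.41 + 2×8.27×3.257 = 61.29 ft.
Hydraulic radius R = A/P = 273.3/61.29 = 4.459 ft.
V = (1.486/n) R^(2/3) √S = (1.486/0.023) × 4.459^(2/3) × √0.0028 = 9.262 ft/s. Hydraulic depth D_h = A/T = 273.3/58.68 = 4.657 ft.
Froude number Fr = V/√(g·D_h) = 9.262/√(32.2×4.657) = 0.756, which is less than 1, so the flow is subcritical.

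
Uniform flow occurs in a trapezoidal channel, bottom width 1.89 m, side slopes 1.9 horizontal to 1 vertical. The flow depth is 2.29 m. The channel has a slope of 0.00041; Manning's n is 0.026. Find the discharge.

Q = 12.7 m³/s

With bottom width b = 1.89 m and side slope z = 1.9: A = (b + zy)y = (1.89 + 1.9×2.29)×2.29 = 14.29 m²; P = b + 2y√(1+z²) = 1.89 + 2×2.29×2.147 = 11.72 m.
Hydraulic radius R = A/P = 14.29/11.72 = 1.219 m.
Manning's equation: Q = (1/n) A R^(2/3) S^(1/2) = (1/0.026) × 14.29 × 1.219^(2/3) × 0.00041^(1/2) = 12.7 m³/s.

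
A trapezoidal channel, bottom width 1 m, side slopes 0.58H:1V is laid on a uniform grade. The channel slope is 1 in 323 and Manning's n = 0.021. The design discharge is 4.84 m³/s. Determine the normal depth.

Manning's equation rearranged: A R^(2/3) = nQ / (1·√S) = 0.021 × 4.84 / (√0.003096) = 1.827.
Try y = 1.16 m: A R^(2/3) = 1.266 — short.
Try y = 1.54 m: A R^(2/3) = 2.164 — over.
Try y = 1.41 m: A R^(2/3) = 1.827 — matches.

y_n = 1.41 m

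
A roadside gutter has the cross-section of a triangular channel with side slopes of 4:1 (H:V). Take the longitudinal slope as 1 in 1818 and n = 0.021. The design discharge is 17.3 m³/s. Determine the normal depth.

y_n = 1.99 m

Manning's equation rearranged: A R^(2/3) = nQ / (1·√S) = 0.021 × 17.3 / (√0.0005501) = 15.49.
Trying y = 1.6 m: A R^(2/3) = 8.648 — short.
Trying y = 2.28 m: A R^(2/3) = 22.24 — over.
Trying y = 1.99 m: A R^(2/3) = 15.47 — matches.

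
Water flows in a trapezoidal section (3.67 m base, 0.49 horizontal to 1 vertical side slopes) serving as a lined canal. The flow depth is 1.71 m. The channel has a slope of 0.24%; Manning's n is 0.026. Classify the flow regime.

subcritical

With bottom width b = 3.67 m and side slope z = 0.49: A = (b + zy)y = (3.67 + 0.49×1.71)×1.71 = 7.709 m²; P = b + 2y√(1+z²) = 3.67 + 2×1.71×1.114 = 7.479 m.
Hydraulic radius R = A/P = 7.709/7.479 = 1.031 m.
V = (1/n) R^(2/3) √S = (1/0.026) × 1.031^(2/3) × √0.0024 = 1.923 m/s. Hydraulic depth D_h = A/T = 7.709/5.346 = 1.442 m.
Froude number Fr = V/√(g·D_h) = 1.923/√(9.81×1.442) = 0.511, which is less than 1, so the flow is subcritical.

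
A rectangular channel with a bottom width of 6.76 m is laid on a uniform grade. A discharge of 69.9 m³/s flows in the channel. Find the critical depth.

y_c = 2.22 m

For a rectangular channel, critical depth y_c = (q²/g)^(1/3) where q = Q/b = 69.9/6.76 = 10.34 m²/s.
So y_c = (10.34²/9.81)^(1/3) = 2.22 m.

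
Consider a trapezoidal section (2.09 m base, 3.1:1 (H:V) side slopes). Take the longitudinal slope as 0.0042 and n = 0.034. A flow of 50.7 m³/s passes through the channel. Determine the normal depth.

Manning's equation rearranged: A R^(2/3) = nQ / (1·√S) = 0.034 × 50.7 / (√0.0042) = 26.6.
At y = 1.92 m: A R^(2/3) = 16.03 — short.
At y = 2.77 m: A R^(2/3) = 38.22 — over.
At y = 2.38 m: A R^(2/3) = 26.57 — matches.

y_n = 2.38 m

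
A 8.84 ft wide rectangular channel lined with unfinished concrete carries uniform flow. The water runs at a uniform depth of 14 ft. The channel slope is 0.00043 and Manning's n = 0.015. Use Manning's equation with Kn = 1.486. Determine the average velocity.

Flow area A = b·y = 8.84 × 14 = 123.8 ft². Wetted perimeter P = b + 2y = 8.84 + 2×14 = 36.84 ft.
Hydraulic radius R = A/P = 123.8/36.84 = 3.359 ft.
From Manning's equation, V = (1.486/n) R^(2/3) S^(1/2) = (1.486/0.015) × 3.359^(2/3) × 0.00043^(1/2) = 4.61 ft/s.

V = 4.61 ft/s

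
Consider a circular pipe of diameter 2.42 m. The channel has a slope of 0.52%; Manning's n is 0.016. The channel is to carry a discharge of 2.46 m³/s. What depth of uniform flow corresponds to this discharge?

y_n = 0.667 m

Manning's equation rearranged: A R^(2/3) = nQ / (1·√S) = 0.016 × 2.46 / (√0.0052) = 0.5458.
Try y = 0.755 m: A R^(2/3) = 0.6949 — high.
Try y = 0.516 m: A R^(2/3) = 0.3279 — low.
Try y = 0.667 m: A R^(2/3) = 0.5463 — ≈ 0.5458.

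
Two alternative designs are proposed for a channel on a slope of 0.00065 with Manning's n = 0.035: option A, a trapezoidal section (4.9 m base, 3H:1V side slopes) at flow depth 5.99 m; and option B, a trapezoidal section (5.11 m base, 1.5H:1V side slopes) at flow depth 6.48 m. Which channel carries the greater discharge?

channel A

Channel A: With bottom width b = 4.9 m and side slope z = 3: A = (b + zy)y = (4.9 + 3×5.99)×5.99 = 137 m²; P = b + 2y√(1+z²) = 4.9 + 2×5.99×3.162 = 42.78 m. Hydraulic radius R = A/P = 137/42.78 = 3.202 m. Q_A = (1/0.035)·137·3.202^(2/3)·√0.00065 = 216.8 m³/s.
Channel B: With bottom width b = 5.11 m and side slope z = 1.5: A = (b + zy)y = (5.11 + 1.5×6.48)×6.48 = 96.1 m²; P = b + 2y√(1+z²) = 5.11 + 2×6.48×1.803 = 28.47 m. Hydraulic radius R = A/P = 96.1/28.47 = 3.375 m. Q_B = (1/0.035)·96.1·3.375^(2/3)·√0.00065 = 157.5 m³/s.
Q_A = 216.8 m³/s vs Q_B = 157.5 m³/s, so channel A carries more.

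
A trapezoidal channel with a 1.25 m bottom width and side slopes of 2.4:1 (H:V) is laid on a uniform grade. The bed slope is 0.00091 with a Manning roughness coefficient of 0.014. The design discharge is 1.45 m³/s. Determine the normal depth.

Manning's equation rearranged: A R^(2/3) = nQ / (1·√S) = 0.014 × 1.45 / (√0.00091) = 0.6729.
At y = 0.374 m: A R^(2/3) = 0.3199 — low.
At y = 0.619 m: A R^(2/3) = 0.8867 — high.
At y = 0.542 m: A R^(2/3) = 0.6733 — close enough.

y_n = 0.542 m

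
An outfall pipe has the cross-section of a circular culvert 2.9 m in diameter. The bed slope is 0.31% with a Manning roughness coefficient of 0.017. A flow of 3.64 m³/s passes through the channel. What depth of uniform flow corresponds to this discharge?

y_n = 0.899 m

Manning's equation rearranged: A R^(2/3) = nQ / (1·√S) = 0.017 × 3.64 / (√0.0031) = 1.111.
At y = 0.801 m: A R^(2/3) = 0.8887 — low.
At y = 0.899 m: A R^(2/3) = 1.112 — ≈ 1.111.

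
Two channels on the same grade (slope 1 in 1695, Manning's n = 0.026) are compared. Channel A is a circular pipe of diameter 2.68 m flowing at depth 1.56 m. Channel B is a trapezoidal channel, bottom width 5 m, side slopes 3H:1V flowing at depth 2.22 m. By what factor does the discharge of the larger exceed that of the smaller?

Channel A: For a circular section of diameter D = 2.68 m at depth y = 1.56 m, the central angle is θ = 2 arccos(1 − 2y/D) = 3.471 rad. Then A = (D²/8)(θ − sin θ) = 3.407 m² and P = Dθ/2 = 4.652 m. Hydraulic radius R = A/P = 3.407/4.652 = 0.7325 m. Q_A = (1/0.026)·3.407·0.7325^(2/3)·√0.00059 = 2.587 m³/s.
Channel B: With bottom width b = 5 m and side slope z = 3: A = (b + zy)y = (5 + 3×2.22)×2.22 = 25.89 m²; P = b + 2y√(1+z²) = 5 + 2×2.22×3.162 = 19.04 m. Hydraulic radius R = A/P = 25.89/19.04 = 1.359 m. Q_B = (1/0.026)·25.89·1.359^(2/3)·√0.00059 = 29.68 m³/s.
The larger discharge is 29.68 m³/s and the smaller is 2.587 m³/s; the ratio is 11.5.

11.5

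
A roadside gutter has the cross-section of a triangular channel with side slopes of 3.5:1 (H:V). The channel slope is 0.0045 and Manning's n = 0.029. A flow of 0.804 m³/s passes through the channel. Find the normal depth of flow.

Manning's equation rearranged: A R^(2/3) = nQ / (1·√S) = 0.029 × 0.804 / (√0.0045) = 0.3476.
Try y = 0.593 m: A R^(2/3) = 0.5331 — too large.
Try y = 0.381 m: A R^(2/3) = 0.1639 — too small.
Try y = 0.505 m: A R^(2/3) = 0.3474 — close enough.

y_n = 0.505 m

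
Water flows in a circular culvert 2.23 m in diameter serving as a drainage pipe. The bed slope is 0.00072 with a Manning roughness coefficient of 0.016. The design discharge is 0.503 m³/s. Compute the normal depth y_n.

Manning's equation rearranged: A R^(2/3) = nQ / (1·√S) = 0.016 × 0.503 / (√0.00072) = 0.2999.
Try y = 0.632 m: A R^(2/3) = 0.4638 — over.
Try y = 0.449 m: A R^(2/3) = 0.2348 — short.
Try y = 0.507 m: A R^(2/3) = 0.2999 — ≈ 0.2999.

y_n = 0.507 m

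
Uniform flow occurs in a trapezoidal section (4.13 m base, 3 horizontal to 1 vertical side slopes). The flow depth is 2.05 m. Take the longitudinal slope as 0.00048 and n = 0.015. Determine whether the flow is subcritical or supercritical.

subcritical

With bottom width b = 4.13 m and side slope z = 3: A = (b + zy)y = (4.13 + 3×2.05)×2.05 = 21.07 m²; P = b + 2y√(1+z²) = 4.13 + 2×2.05×3.162 = 17.1 m.
Hydraulic radius R = A/P = 21.07/17.1 = 1.233 m.
V = (1/n) R^(2/3) √S = (1/0.015) × 1.233^(2/3) × √0.00048 = 1.679 m/s. Hydraulic depth D_h = A/T = 21.07/16.43 = 1.283 m.
Froude number Fr = V/√(g·D_h) = 1.679/√(9.81×1.283) = 0.473, which is less than 1, so the flow is subcritical.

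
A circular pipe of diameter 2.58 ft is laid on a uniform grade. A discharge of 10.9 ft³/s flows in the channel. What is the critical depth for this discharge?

At critical depth, Q² T / (g A³) = 1, i.e. A³/T = Q²/g = 10.9²/32.2 = 3.69.
Trying y = 0.93 ft: A³/T = 1.974 — too small.
Trying y = 1.31 ft: A³/T = 7.342 — too large.
Trying y = 1.09 ft: A³/T = 3.634 — matches.

y_c = 1.09 ft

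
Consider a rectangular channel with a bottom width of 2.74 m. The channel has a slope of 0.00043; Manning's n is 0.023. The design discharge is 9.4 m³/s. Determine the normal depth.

y_n = 3.79 m

Manning's equation rearranged: A R^(2/3) = nQ / (1·√S) = 0.023 × 9.4 / (√0.00043) = 10.43.
At y = 3.15 m: A R^(2/3) = 8.369 — low.
At y = 4.15 m: A R^(2/3) = 11.6 — high.
At y = 3.79 m: A R^(2/3) = 10.43 — matches.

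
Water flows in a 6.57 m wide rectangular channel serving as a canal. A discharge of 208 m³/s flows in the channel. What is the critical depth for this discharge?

y_c = 4.67 m

For a rectangular channel, critical depth y_c = (q²/g)^(1/3) where q = Q/b = 208/6.57 = 31.66 m²/s.
So y_c = (31.66²/9.81)^(1/3) = 4.67 m.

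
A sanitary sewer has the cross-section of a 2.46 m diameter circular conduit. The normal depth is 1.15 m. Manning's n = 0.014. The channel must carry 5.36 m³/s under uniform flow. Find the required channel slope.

S = 0.0024

For a circular section of diameter D = 2.46 m at depth y = 1.15 m, the central angle is θ = 2 arccos(1 − 2y/D) = 3.011 rad. Then A = (D²/8)(θ − sin θ) = 2.18 m² and P = Dθ/2 = 3.704 m.
Hydraulic radius R = A/P = 2.18/3.704 = 0.5885 m.
From Manning's equation, S = [nQ / (1 A R^(2/3))]² = [0.014 × 5.36 / (1 × 2.18 × 0.5885^(2/3))]² = 0.0024.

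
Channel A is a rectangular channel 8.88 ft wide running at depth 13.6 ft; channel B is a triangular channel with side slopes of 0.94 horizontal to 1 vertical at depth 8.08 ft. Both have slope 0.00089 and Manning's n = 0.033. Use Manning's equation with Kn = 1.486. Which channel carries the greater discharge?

Channel A: Flow area A = b·y = 8.88 × 13.6 = 120.8 ft². Wetted perimeter P = b + 2y = 8.88 + 2×13.6 = 36.08 ft. Hydraulic radius R = A/P = 120.8/36.08 = 3.347 ft. Q_A = (1.486/0.033)·120.8·3.347^(2/3)·√0.00089 = 363 ft³/s.
Channel B: For a triangular section with side slope z = 0.94: A = zy² = 0.94×8.08² = 61.37 ft²; P = 2y√(1+z²) = 2×8.08×1.372 = 22.18 ft. Hydraulic radius R = A/P = 61.37/22.18 = 2.767 ft. Q_B = (1.486/0.033)·61.37·2.767^(2/3)·√0.00089 = 162.5 ft³/s.
Q_A = 363 ft³/s vs Q_B = 162.5 ft³/s, so channel A carries more.

channel A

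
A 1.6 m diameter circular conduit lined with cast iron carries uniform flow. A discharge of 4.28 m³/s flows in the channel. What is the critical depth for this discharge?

y_c = 1.06 m

At critical depth, Q² T / (g A³) = 1, i.e. A³/T = Q²/g = 4.28²/9.81 = 1.867.
Trying y = 1.28 m: A³/T = 4.006 — too large.
Trying y = 1.06 m: A³/T = 1.868 — matches.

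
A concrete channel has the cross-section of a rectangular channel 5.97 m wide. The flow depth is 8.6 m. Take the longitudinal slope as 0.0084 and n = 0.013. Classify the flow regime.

supercritical

Flow area A = b·y = 5.97 × 8.6 = 51.34 m². Wetted perimeter P = b + 2y = 5.97 + 2×8.6 = 23.17 m.
Hydraulic radius R = A/P = 51.34/23.17 = 2.216 m.
V = (1/n) R^(2/3) √S = (1/0.013) × 2.216^(2/3) × √0.0084 = 11.98 m/s. Hydraulic depth D_h = A/T = 51.34/5.97 = 8.6 m.
Froude number Fr = V/√(g·D_h) = 11.98/√(9.81×8.6) = 1.3, which is greater than 1, so the flow is supercritical.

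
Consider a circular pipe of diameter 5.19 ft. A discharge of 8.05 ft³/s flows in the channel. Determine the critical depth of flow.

At critical depth, Q² T / (g A³) = 1, i.e. A³/T = Q²/g = 8.05²/32.2 = 2.013.
Try y = 0.525 ft: A³/T = 0.4486 — too small.
Try y = 0.768 ft: A³/T = 2.015 — close enough.

y_c = 0.768 ft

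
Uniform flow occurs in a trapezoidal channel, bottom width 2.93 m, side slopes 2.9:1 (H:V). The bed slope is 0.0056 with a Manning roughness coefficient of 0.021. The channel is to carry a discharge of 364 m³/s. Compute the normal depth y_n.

Manning's equation rearranged: A R^(2/3) = nQ / (1·√S) = 0.021 × 364 / (√0.0056) = 102.1.
Try y = 3.55 m: A R^(2/3) = 72.02 — short.
Try y = 4.8 m: A R^(2/3) = 148.9 — over.
Try y = 4.11 m: A R^(2/3) = 102.2 — close enough.

y_n = 4.11 m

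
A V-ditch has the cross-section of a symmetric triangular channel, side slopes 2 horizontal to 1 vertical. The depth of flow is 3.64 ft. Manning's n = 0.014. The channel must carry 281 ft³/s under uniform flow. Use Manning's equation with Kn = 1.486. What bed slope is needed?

For a triangular section with side slope z = 2: A = zy² = 2×3.64² = 26.5 ft²; P = 2y√(1+z²) = 2×3.64×2.236 = 16.28 ft.
Hydraulic radius R = A/P = 26.5/16.28 = 1.628 ft.
From Manning's equation, S = [nQ / (1.486 A R^(2/3))]² = [0.014 × 281 / (1.486 × 26.5 × 1.628^(2/3))]² = 0.00521.

S = 0.00521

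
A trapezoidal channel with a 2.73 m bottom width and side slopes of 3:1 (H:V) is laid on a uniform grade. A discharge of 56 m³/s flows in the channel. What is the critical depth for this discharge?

y_c = 1.94 m

At critical depth, Q² T / (g A³) = 1, i.e. A³/T = Q²/g = 56²/9.81 = 319.7.
At y = 2.35 m: A³/T = 721.3 — too large.
At y = 1.5 m: A³/T = 108.7 — too small.
At y = 1.94 m: A³/T = 317.6 — matches.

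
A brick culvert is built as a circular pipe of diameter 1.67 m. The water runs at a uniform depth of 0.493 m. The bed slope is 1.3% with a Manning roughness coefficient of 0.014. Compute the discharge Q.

For a circular section of diameter D = 1.67 m at depth y = 0.493 m, the central angle is θ = 2 arccos(1 − 2y/D) = 2.298 rad. Then A = (D²/8)(θ − sin θ) = 0.5405 m² and P = Dθ/2 = 1.918 m.
Hydraulic radius R = A/P = 0.5405/1.918 = 0.2817 m.
Manning's equation: Q = (1/n) A R^(2/3) S^(1/2) = (1/0.014) × 0.5405 × 0.2817^(2/3) × 0.013^(1/2) = 1.89 m³/s.

Q = 1.89 m³/s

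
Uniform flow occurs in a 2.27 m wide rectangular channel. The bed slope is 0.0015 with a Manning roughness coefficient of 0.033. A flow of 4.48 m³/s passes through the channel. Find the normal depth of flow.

Manning's equation rearranged: A R^(2/3) = nQ / (1·√S) = 0.033 × 4.48 / (√0.0015) = 3.817.
Trying y = 1.58 m: A R^(2/3) = 2.72 — low.
Trying y = 2.65 m: A R^(2/3) = 5.161 — high.
Trying y = 2.07 m: A R^(2/3) = 3.82 — close enough.

y_n = 2.07 m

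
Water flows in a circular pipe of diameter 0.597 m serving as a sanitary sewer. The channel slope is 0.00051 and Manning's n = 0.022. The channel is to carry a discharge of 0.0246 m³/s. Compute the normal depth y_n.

y_n = 0.226 m

Manning's equation rearranged: A R^(2/3) = nQ / (1·√S) = 0.022 × 0.0246 / (√0.00051) = 0.02396.
At y = 0.277 m: A R^(2/3) = 0.03462 — over.
At y = 0.167 m: A R^(2/3) = 0.01346 — short.
At y = 0.226 m: A R^(2/3) = 0.02398 — matches.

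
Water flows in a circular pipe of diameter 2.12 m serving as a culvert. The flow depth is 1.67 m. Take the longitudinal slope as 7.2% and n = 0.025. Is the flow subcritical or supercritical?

For a circular section of diameter D = 2.12 m at depth y = 1.67 m, the central angle is θ = 2 arccos(1 − 2y/D) = 4.368 rad. Then A = (D²/8)(θ − sin θ) = 2.983 m² and P = Dθ/2 = 4.63 m.
Hydraulic radius R = A/P = 2.983/4.63 = 0.6442 m.
V = (1/n) R^(2/3) √S = (1/0.025) × 0.6442^(2/3) × √0.072 = 8.006 m/s. Hydraulic depth D_h = A/T = 2.983/1.734 = 1.72 m.
Froude number Fr = V/√(g·D_h) = 8.006/√(9.81×1.72) = 1.95, which is greater than 1, so the flow is supercritical.

supercritical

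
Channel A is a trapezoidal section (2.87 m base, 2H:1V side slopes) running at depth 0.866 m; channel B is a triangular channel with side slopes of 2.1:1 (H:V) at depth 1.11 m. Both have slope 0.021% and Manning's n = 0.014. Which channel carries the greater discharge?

Channel A: With bottom width b = 2.87 m and side slope z = 2: A = (b + zy)y = (2.87 + 2×0.866)×0.866 = 3.985 m²; P = b + 2y√(1+z²) = 2.87 + 2×0.866×2.236 = 6.743 m. Hydraulic radius R = A/P = 3.985/6.743 = 0.591 m. Q_A = (1/0.014)·3.985·0.591^(2/3)·√0.00021 = 2.905 m³/s.
Channel B: For a triangular section with side slope z = 2.1: A = zy² = 2.1×1.11² = 2.587 m²; P = 2y√(1+z²) = 2×1.11×2.326 = 5.164 m. Hydraulic radius R = A/P = 2.587/5.164 = 0.5011 m. Q_B = (1/0.014)·2.587·0.5011^(2/3)·√0.00021 = 1.69 m³/s.
Q_A = 2.905 m³/s vs Q_B = 1.69 m³/s, so channel A carries more.

channel A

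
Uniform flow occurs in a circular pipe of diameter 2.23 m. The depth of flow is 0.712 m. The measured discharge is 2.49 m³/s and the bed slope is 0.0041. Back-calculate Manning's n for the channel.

n = 0.015

For a circular section of diameter D = 2.23 m at depth y = 0.712 m, the central angle is θ = 2 arccos(1 − 2y/D) = 2.402 rad. Then A = (D²/8)(θ − sin θ) = 1.074 m² and P = Dθ/2 = 2.678 m.
Hydraulic radius R = A/P = 1.074/2.678 = 0.4011 m.
Rearranging Manning's equation: n = (1/Q) A R^(2/3) S^(1/2) = (1/2.49) × 1.074 × 0.4011^(2/3) × √0.0041 = 0.015.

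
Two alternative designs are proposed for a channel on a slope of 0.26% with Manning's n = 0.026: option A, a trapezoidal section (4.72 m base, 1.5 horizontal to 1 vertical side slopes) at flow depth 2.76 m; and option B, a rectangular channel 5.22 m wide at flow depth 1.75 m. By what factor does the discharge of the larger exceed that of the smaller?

3.65

Channel A: With bottom width b = 4.72 m and side slope z = 1.5: A = (b + zy)y = (4.72 + 1.5×2.76)×2.76 = 24.45 m²; P = b + 2y√(1+z²) = 4.72 + 2×2.76×1.803 = 14.67 m. Hydraulic radius R = A/P = 24.45/14.67 = 1.667 m. Q_A = (1/0.026)·24.45·1.667^(2/3)·√0.0026 = 67.42 m³/s.
Channel B: Flow area A = b·y = 5.22 × 1.75 = 9.135 m². Wetted perimeter P = b + 2y = 5.22 + 2×1.75 = 8.72 m. Hydraulic radius R = A/P = 9.135/8.72 = 1.048 m. Q_B = (1/0.026)·9.135·1.048^(2/3)·√0.0026 = 18.48 m³/s.
The larger discharge is 67.42 m³/s and the smaller is 18.48 m³/s; the ratio is 3.65.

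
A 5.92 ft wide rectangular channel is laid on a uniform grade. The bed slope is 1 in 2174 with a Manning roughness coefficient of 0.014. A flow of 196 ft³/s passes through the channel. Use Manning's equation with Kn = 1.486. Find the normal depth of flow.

Manning's equation rearranged: A R^(2/3) = nQ / (1.486·√S) = 0.014 × 196 / (1.486 × √0.00046) = 86.1.
At y = 6.35 ft: A R^(2/3) = 60.05 — low.
At y = 11 ft: A R^(2/3) = 114.5 — high.
At y = 8.59 ft: A R^(2/3) = 86.06 — matches.

y_n = 8.59 ft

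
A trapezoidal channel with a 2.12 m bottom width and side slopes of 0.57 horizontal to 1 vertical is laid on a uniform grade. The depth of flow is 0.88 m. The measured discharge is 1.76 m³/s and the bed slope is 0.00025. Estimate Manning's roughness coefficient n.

n = 0.014

With bottom width b = 2.12 m and side slope z = 0.57: A = (b + zy)y = (2.12 + 0.57×0.88)×0.88 = 2.307 m²; P = b + 2y√(1+z²) = 2.12 + 2×0.88×1.151 = 4.146 m.
Hydraulic radius R = A/P = 2.307/4.146 = 0.5565 m.
Rearranging Manning's equation: n = (1/Q) A R^(2/3) S^(1/2) = (1/1.76) × 2.307 × 0.5565^(2/3) × √0.00025 = 0.014.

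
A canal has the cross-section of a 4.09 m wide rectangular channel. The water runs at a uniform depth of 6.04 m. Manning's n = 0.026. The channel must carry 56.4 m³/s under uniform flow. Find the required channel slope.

S = 0.002

Flow area A = b·y = 4.09 × 6.04 = 24.7 m². Wetted perimeter P = b + 2y = 4.09 + 2×6.04 = 16.17 m.
Hydraulic radius R = A/P = 24.7/16.17 = 1.528 m.
From Manning's equation, S = [nQ / (1 A R^(2/3))]² = [0.026 × 56.4 / (1 × 24.7 × 1.528^(2/3))]² = 0.002.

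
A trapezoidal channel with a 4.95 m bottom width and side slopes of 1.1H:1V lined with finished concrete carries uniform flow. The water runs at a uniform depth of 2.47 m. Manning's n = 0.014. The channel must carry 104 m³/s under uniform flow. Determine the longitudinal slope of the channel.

With bottom width b = 4.95 m and side slope z = 1.1: A = (b + zy)y = (4.95 + 1.1×2.47)×2.47 = 18.94 m²; P = b + 2y√(1+z²) = 4.95 + 2×2.47×1.487 = 12.29 m.
Hydraulic radius R = A/P = 18.94/12.29 = 1.54 m.
From Manning's equation, S = [nQ / (1 A R^(2/3))]² = [0.014 × 104 / (1 × 18.94 × 1.54^(2/3))]² = 0.00332.

S = 0.00332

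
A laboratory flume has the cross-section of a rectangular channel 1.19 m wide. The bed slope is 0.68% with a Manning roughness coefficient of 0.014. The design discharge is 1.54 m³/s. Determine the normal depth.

Manning's equation rearranged: A R^(2/3) = nQ / (1·√S) = 0.014 × 1.54 / (√0.0068) = 0.2615.
Try y = 0.433 m: A R^(2/3) = 0.2048 — short.
Try y = 0.642 m: A R^(2/3) = 0.349 — over.
Try y = 0.517 m: A R^(2/3) = 0.2612 — matches.

y_n = 0.517 m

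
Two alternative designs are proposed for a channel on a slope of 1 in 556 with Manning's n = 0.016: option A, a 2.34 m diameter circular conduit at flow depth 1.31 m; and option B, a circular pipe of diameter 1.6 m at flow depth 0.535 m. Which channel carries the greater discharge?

Channel A: For a circular section of diameter D = 2.34 m at depth y = 1.31 m, the central angle is θ = 2 arccos(1 − 2y/D) = 3.381 rad. Then A = (D²/8)(θ − sin θ) = 2.477 m² and P = Dθ/2 = 3.956 m. Hydraulic radius R = A/P = 2.477/3.956 = 0.6261 m. Q_A = (1/0.016)·2.477·0.6261^(2/3)·√0.001799 = 4.805 m³/s.
Channel B: For a circular section of diameter D = 1.6 m at depth y = 0.535 m, the central angle is θ = 2 arccos(1 − 2y/D) = 2.466 rad. Then A = (D²/8)(θ − sin θ) = 0.5892 m² and P = Dθ/2 = 1.973 m. Hydraulic radius R = A/P = 0.5892/1.973 = 0.2986 m. Q_B = (1/0.016)·0.5892·0.2986^(2/3)·√0.001799 = 0.6977 m³/s.
Q_A = 4.805 m³/s vs Q_B = 0.6977 m³/s, so channel A carries more.

channel A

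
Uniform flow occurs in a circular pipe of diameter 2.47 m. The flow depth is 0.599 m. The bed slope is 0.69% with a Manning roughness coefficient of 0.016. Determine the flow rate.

For a circular section of diameter D = 2.47 m at depth y = 0.599 m, the central angle is θ = 2 arccos(1 − 2y/D) = 2.06 rad. Then A = (D²/8)(θ − sin θ) = 0.8974 m² and P = Dθ/2 = 2.544 m.
Hydraulic radius R = A/P = 0.8974/2.544 = 0.3528 m.
Manning's equation: Q = (1/n) A R^(2/3) S^(1/2) = (1/0.016) × 0.8974 × 0.3528^(2/3) × 0.0069^(1/2) = 2.33 m³/s.

Q = 2.33 m³/s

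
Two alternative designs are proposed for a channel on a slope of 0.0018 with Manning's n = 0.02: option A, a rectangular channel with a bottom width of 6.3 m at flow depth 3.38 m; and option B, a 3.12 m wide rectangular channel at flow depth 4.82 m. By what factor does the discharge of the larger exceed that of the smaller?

1.76

Channel A: Flow area A = b·y = 6.3 × 3.38 = 21.29 m². Wetted perimeter P = b + 2y = 6.3 + 2×3.38 = 13.06 m. Hydraulic radius R = A/P = 21.29/13.06 = 1.63 m. Q_A = (1/0.02)·21.29·1.63^(2/3)·√0.0018 = 62.58 m³/s.
Channel B: Flow area A = b·y = 3.12 × 4.82 = 15.04 m². Wetted perimeter P = b + 2y = 3.12 + 2×4.82 = 12.76 m. Hydraulic radius R = A/P = 15.04/12.76 = 1.179 m. Q_B = (1/0.02)·15.04·1.179^(2/3)·√0.0018 = 35.59 m³/s.
The larger discharge is 62.58 m³/s and the smaller is 35.59 m³/s; the ratio is 1.76.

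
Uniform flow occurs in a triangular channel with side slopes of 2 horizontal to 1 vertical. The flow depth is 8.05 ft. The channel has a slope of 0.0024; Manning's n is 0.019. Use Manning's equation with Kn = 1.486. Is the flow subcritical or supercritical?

subcritical

For a triangular section with side slope z = 2: A = zy² = 2×8.05² = 129.6 ft²; P = 2y√(1+z²) = 2×8.05×2.236 = 36 ft.
Hydraulic radius R = A/P = 129.6/36 = 3.6 ft.
V = (1.486/n) R^(2/3) √S = (1.486/0.019) × 3.6^(2/3) × √0.0024 = 9 ft/s. Hydraulic depth D_h = A/T = 129.6/32.2 = 4.025 ft.
Froude number Fr = V/√(g·D_h) = 9/√(32.2×4.025) = 0.791, which is less than 1, so the flow is subcritical.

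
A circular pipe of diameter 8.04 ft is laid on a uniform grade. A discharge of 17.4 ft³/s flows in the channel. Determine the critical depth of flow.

y_c = 1.01 ft

At critical depth, Q² T / (g A³) = 1, i.e. A³/T = Q²/g = 17.4²/32.2 = 9.402.
Trying y = 1.22 ft: A³/T = 19.85 — high.
Trying y = 0.844 ft: A³/T = 4.634 — low.
Trying y = 1.01 ft: A³/T = 9.424 — ≈ 9.402.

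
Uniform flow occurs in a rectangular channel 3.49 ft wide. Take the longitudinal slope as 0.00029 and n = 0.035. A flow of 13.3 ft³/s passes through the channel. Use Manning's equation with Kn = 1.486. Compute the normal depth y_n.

Manning's equation rearranged: A R^(2/3) = nQ / (1.486·√S) = 0.035 × 13.3 / (1.486 × √0.00029) = 18.4.
Try y = 5.46 ft: A R^(2/3) = 22.96 — too large.
Try y = 3.33 ft: A R^(2/3) = 12.72 — too small.
Try y = 4.52 ft: A R^(2/3) = 18.39 — ≈ 18.4.

y_n = 4.52 ft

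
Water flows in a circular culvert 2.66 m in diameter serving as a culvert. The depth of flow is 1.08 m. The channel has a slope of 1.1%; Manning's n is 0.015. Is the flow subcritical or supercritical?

For a circular section of diameter D = 2.66 m at depth y = 1.08 m, the central angle is θ = 2 arccos(1 − 2y/D) = 2.763 rad. Then A = (D²/8)(θ − sin θ) = 2.118 m² and P = Dθ/2 = 3.675 m.
Hydraulic radius R = A/P = 2.118/3.675 = 0.5761 m.
V = (1/n) R^(2/3) √S = (1/0.015) × 0.5761^(2/3) × √0.011 = 4.841 m/s. Hydraulic depth D_h = A/T = 2.118/2.613 = 0.8105 m.
Froude number Fr = V/√(g·D_h) = 4.841/√(9.81×0.8105) = 1.72, which is greater than 1, so the flow is supercritical.

supercritical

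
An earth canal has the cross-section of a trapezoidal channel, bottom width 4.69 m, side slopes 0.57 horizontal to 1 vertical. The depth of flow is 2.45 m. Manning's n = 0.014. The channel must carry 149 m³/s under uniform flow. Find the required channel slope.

With bottom width b = 4.69 m and side slope z = 0.57: A = (b + zy)y = (4.69 + 0.57×2.45)×2.45 = 14.91 m²; P = b + 2y√(1+z²) = 4.69 + 2×2.45×1.151 = 10.33 m.
Hydraulic radius R = A/P = 14.91/10.33 = 1.444 m.
From Manning's equation, S = [nQ / (1 A R^(2/3))]² = [0.014 × 149 / (1 × 14.91 × 1.444^(2/3))]² = 0.012.

S = 0.012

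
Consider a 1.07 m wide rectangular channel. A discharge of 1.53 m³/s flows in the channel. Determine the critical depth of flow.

y_c = 0.593 m

For a rectangular channel, critical depth y_c = (q²/g)^(1/3) where q = Q/b = 1.53/1.07 = 1.43 m²/s.
So y_c = (1.43²/9.81)^(1/3) = 0.593 m.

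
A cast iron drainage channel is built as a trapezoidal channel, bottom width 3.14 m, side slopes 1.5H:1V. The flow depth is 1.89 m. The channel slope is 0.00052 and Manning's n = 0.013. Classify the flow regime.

subcritical

With bottom width b = 3.14 m and side slope z = 1.5: A = (b + zy)y = (3.14 + 1.5×1.89)×1.89 = 11.29 m²; P = b + 2y√(1+z²) = 3.14 + 2×1.89×1.803 = 9.954 m.
Hydraulic radius R = A/P = 11.29/9.954 = 1.134 m.
V = (1/n) R^(2/3) √S = (1/0.013) × 1.134^(2/3) × √0.00052 = 1.908 m/s. Hydraulic depth D_h = A/T = 11.29/8.81 = 1.282 m.
Froude number Fr = V/√(g·D_h) = 1.908/√(9.81×1.282) = 0.538, which is less than 1, so the flow is subcritical.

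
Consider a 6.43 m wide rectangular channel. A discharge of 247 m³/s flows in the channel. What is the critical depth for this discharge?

y_c = 5.32 m

For a rectangular channel, critical depth y_c = (q²/g)^(1/3) where q = Q/b = 247/6.43 = 38.41 m²/s.
So y_c = (38.41²/9.81)^(1/3) = 5.32 m.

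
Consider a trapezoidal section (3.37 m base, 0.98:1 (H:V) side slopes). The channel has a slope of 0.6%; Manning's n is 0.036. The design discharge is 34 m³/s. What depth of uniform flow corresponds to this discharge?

Manning's equation rearranged: A R^(2/3) = nQ / (1·√S) = 0.036 × 34 / (√0.006) = 15.8.
Trying y = 1.91 m: A R^(2/3) = 10.98 — short.
Trying y = 2.32 m: A R^(2/3) = 15.81 — matches.

y_n = 2.32 m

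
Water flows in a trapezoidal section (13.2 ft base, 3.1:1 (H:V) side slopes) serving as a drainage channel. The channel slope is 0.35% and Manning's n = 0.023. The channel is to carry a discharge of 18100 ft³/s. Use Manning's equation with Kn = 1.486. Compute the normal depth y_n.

y_n = 16.8 ft

Manning's equation rearranged: A R^(2/3) = nQ / (1.486·√S) = 0.023 × 18100 / (1.486 × √0.0035) = 4735.
Try y = 11.6 ft: A R^(2/3) = 1971 — low.
Try y = 21.3 ft: A R^(2/3) = 8400 — high.
Try y = 16.8 ft: A R^(2/3) = 4725 — ≈ 4735.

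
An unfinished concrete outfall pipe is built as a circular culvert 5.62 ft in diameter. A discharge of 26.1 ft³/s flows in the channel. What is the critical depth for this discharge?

At critical depth, Q² T / (g A³) = 1, i.e. A³/T = Q²/g = 26.1²/32.2 = 21.16.
At y = 1.01 ft: A³/T = 6.442 — short.
At y = 1.74 ft: A³/T = 53.79 — over.
At y = 1.37 ft: A³/T = 21.24 — matches.

y_c = 1.37 ft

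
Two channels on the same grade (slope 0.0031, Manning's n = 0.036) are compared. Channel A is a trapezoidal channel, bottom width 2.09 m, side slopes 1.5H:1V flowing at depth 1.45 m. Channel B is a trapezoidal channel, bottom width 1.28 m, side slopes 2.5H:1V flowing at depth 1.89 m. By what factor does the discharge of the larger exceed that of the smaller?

2.04

Channel A: With bottom width b = 2.09 m and side slope z = 1.5: A = (b + zy)y = (2.09 + 1.5×1.45)×1.45 = 6.184 m²; P = b + 2y√(1+z²) = 2.09 + 2×1.45×1.803 = 7.318 m. Hydraulic radius R = A/P = 6.184/7.318 = 0.8451 m. Q_A = (1/0.036)·6.184·0.8451^(2/3)·√0.0031 = 8.549 m³/s.
Channel B: With bottom width b = 1.28 m and side slope z = 2.5: A = (b + zy)y = (1.28 + 2.5×1.89)×1.89 = 11.35 m²; P = b + 2y√(1+z²) = 1.28 + 2×1.89×2.693 = 11.46 m. Hydraulic radius R = A/P = 11.35/11.46 = 0.9905 m. Q_B = (1/0.036)·11.35·0.9905^(2/3)·√0.0031 = 17.44 m³/s.
The larger discharge is 17.44 m³/s and the smaller is 8.549 m³/s; the ratio is 2.04.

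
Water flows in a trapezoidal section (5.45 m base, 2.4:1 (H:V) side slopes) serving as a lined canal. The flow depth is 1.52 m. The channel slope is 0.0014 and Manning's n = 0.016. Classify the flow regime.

With bottom width b = 5.45 m and side slope z = 2.4: A = (b + zy)y = (5.45 + 2.4×1.52)×1.52 = 13.83 m²; P = b + 2y√(1+z²) = 5.45 + 2×1.52×2.6 = 13.35 m.
Hydraulic radius R = A/P = 13.83/13.35 = 1.036 m.
V = (1/n) R^(2/3) √S = (1/0.016) × 1.036^(2/3) × √0.0014 = 2.394 m/s. Hydraulic depth D_h = A/T = 13.83/12.75 = 1.085 m.
Froude number Fr = V/√(g·D_h) = 2.394/√(9.81×1.085) = 0.734, which is less than 1, so the flow is subcritical.

subcritical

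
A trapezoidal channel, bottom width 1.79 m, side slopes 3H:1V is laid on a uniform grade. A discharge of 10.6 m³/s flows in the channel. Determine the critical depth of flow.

y_c = 0.95 m

At critical depth, Q² T / (g A³) = 1, i.e. A³/T = Q²/g = 10.6²/9.81 = 11.45.
Trying y = 0.751 m: A³/T = 4.446 — too small.
Trying y = 1.12 m: A³/T = 22.55 — too large.
Trying y = 0.95 m: A³/T = 11.44 — matches.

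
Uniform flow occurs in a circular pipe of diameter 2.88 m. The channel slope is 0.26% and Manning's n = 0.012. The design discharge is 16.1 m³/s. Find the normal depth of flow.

Manning's equation rearranged: A R^(2/3) = nQ / (1·√S) = 0.012 × 16.1 / (√0.0026) = 3.789.
Try y = 2.16 m: A R^(2/3) = 4.772 — over.
Try y = 1.58 m: A R^(2/3) = 3.053 — short.
Try y = 1.82 m: A R^(2/3) = 3.8 — close enough.

y_n = 1.82 m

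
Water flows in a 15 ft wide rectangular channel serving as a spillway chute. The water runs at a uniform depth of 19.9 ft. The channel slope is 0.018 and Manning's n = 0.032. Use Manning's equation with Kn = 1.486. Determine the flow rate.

Q = 5760 ft³/s

Flow area A = b·y = 15 × 19.9 = 298.5 ft². Wetted perimeter P = b + 2y = 15 + 2×19.9 = 54.8 ft.
Hydraulic radius R = A/P = 298.5/54.8 = 5.447 ft.
Manning's equation: Q = (1.486/n) A R^(2/3) S^(1/2) = (1.486/0.032) × 298.5 × 5.447^(2/3) × 0.018^(1/2) = 5760 ft³/s.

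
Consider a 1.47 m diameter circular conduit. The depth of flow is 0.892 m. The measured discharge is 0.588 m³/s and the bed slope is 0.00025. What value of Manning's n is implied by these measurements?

For a circular section of diameter D = 1.47 m at depth y = 0.892 m, the central angle is θ = 2 arccos(1 − 2y/D) = 3.572 rad. Then A = (D²/8)(θ − sin θ) = 1.078 m² and P = Dθ/2 = 2.626 m.
Hydraulic radius R = A/P = 1.078/2.626 = 0.4104 m.
Rearranging Manning's equation: n = (1/Q) A R^(2/3) S^(1/2) = (1/0.588) × 1.078 × 0.4104^(2/3) × √0.00025 = 0.016.

n = 0.016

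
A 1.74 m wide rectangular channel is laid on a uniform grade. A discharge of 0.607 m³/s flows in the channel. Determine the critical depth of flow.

For a rectangular channel, critical depth y_c = (q²/g)^(1/3) where q = Q/b = 0.607/1.74 = 0.3489 m²/s.
So y_c = (0.3489²/9.81)^(1/3) = 0.231 m.

y_c = 0.231 m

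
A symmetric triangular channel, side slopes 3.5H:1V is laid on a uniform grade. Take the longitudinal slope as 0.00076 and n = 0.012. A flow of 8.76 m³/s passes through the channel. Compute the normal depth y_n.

y_n = 1.24 m

Manning's equation rearranged: A R^(2/3) = nQ / (1·√S) = 0.012 × 8.76 / (√0.00076) = 3.813.
Try y = 0.918 m: A R^(2/3) = 1.71 — short.
Try y = 1.52 m: A R^(2/3) = 6.561 — over.
Try y = 1.24 m: A R^(2/3) = 3.812 — ≈ 3.813.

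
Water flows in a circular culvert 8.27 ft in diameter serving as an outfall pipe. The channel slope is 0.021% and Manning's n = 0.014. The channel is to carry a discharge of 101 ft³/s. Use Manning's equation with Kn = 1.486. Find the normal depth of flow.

y_n = 5.36 ft

Manning's equation rearranged: A R^(2/3) = nQ / (1.486·√S) = 0.014 × 101 / (1.486 × √0.00021) = 65.66.
Trying y = 4.55 ft: A R^(2/3) = 51.09 — short.
Trying y = 6.29 ft: A R^(2/3) = 80.78 — over.
Trying y = 5.36 ft: A R^(2/3) = 65.67 — close enough.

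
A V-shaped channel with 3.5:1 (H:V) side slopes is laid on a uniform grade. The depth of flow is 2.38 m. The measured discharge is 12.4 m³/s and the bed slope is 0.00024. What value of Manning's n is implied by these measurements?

n = 0.0271

For a triangular section with side slope z = 3.5: A = zy² = 3.5×2.38² = 19.83 m²; P = 2y√(1+z²) = 2×2.38×3.64 = 17.33 m.
Hydraulic radius R = A/P = 19.83/17.33 = 1.144 m.
Rearranging Manning's equation: n = (1/Q) A R^(2/3) S^(1/2) = (1/12.4) × 19.83 × 1.144^(2/3) × √0.00024 = 0.0271.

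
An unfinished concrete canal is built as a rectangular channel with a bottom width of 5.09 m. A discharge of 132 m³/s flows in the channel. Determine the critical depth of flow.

y_c = 4.09 m

For a rectangular channel, critical depth y_c = (q²/g)^(1/3) where q = Q/b = 132/5.09 = 25.93 m²/s.
So y_c = (25.93²/9.81)^(1/3) = 4.09 m.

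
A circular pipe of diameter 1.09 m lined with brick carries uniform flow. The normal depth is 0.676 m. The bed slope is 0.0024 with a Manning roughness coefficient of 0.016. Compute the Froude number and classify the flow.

subcritical

For a circular section of diameter D = 1.09 m at depth y = 0.676 m, the central angle is θ = 2 arccos(1 − 2y/D) = 3.627 rad. Then A = (D²/8)(θ − sin θ) = 0.608 m² and P = Dθ/2 = 1.977 m.
Hydraulic radius R = A/P = 0.608/1.977 = 0.3076 m.
V = (1/n) R^(2/3) √S = (1/0.016) × 0.3076^(2/3) × √0.0024 = 1.395 m/s. Hydraulic depth D_h = A/T = 0.608/1.058 = 0.5746 m.
Froude number Fr = V/√(g·D_h) = 1.395/√(9.81×0.5746) = 0.588, which is less than 1, so the flow is subcritical.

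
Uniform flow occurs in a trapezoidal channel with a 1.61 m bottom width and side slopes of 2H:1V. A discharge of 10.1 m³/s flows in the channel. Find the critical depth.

At critical depth, Q² T / (g A³) = 1, i.e. A³/T = Q²/g = 10.1²/9.81 = 10.4.
At y = 0.771 m: A³/T = 3.058 — low.
At y = 1.06 m: A³/T = 10.57 — close enough.

y_c = 1.06 m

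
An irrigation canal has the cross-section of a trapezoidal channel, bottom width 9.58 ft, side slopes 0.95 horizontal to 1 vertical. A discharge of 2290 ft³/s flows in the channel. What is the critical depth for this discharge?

At critical depth, Q² T / (g A³) = 1, i.e. A³/T = Q²/g = 2290²/32.2 = 162900.
At y = 7.38 ft: A³/T = 77770 — low.
At y = 9 ft: A³/T = 162800 — close enough.

y_c = 9 ft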